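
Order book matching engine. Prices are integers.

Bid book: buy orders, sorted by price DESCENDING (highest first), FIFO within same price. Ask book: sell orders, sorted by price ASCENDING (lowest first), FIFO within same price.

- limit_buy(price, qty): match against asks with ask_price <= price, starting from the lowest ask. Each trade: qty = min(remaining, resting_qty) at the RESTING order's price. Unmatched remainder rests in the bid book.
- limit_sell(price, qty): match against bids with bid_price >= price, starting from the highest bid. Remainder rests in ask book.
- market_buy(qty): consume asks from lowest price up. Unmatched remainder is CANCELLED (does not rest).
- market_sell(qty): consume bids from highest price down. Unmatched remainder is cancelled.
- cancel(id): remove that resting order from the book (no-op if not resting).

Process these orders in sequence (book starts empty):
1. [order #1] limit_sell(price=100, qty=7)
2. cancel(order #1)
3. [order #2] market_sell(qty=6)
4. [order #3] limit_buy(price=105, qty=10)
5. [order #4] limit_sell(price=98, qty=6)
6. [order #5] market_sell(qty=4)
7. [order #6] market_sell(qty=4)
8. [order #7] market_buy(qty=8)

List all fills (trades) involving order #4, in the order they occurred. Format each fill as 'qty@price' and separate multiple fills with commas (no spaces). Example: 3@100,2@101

Answer: 6@105

Derivation:
After op 1 [order #1] limit_sell(price=100, qty=7): fills=none; bids=[-] asks=[#1:7@100]
After op 2 cancel(order #1): fills=none; bids=[-] asks=[-]
After op 3 [order #2] market_sell(qty=6): fills=none; bids=[-] asks=[-]
After op 4 [order #3] limit_buy(price=105, qty=10): fills=none; bids=[#3:10@105] asks=[-]
After op 5 [order #4] limit_sell(price=98, qty=6): fills=#3x#4:6@105; bids=[#3:4@105] asks=[-]
After op 6 [order #5] market_sell(qty=4): fills=#3x#5:4@105; bids=[-] asks=[-]
After op 7 [order #6] market_sell(qty=4): fills=none; bids=[-] asks=[-]
After op 8 [order #7] market_buy(qty=8): fills=none; bids=[-] asks=[-]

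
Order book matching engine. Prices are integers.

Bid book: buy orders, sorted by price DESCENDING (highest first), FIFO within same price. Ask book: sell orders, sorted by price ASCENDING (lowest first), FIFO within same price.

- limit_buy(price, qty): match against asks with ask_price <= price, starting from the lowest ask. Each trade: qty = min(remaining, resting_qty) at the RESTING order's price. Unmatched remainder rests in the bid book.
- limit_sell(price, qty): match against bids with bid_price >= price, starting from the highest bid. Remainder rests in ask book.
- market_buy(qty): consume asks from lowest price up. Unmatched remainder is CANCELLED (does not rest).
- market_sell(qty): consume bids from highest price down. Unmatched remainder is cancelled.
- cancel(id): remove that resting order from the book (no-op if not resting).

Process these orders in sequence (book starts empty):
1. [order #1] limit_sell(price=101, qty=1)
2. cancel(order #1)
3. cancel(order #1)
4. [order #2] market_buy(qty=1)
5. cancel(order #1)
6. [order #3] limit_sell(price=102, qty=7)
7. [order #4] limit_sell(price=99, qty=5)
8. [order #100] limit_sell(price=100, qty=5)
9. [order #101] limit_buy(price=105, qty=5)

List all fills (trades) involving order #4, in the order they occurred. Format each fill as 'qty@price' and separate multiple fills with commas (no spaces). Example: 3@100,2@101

Answer: 5@99

Derivation:
After op 1 [order #1] limit_sell(price=101, qty=1): fills=none; bids=[-] asks=[#1:1@101]
After op 2 cancel(order #1): fills=none; bids=[-] asks=[-]
After op 3 cancel(order #1): fills=none; bids=[-] asks=[-]
After op 4 [order #2] market_buy(qty=1): fills=none; bids=[-] asks=[-]
After op 5 cancel(order #1): fills=none; bids=[-] asks=[-]
After op 6 [order #3] limit_sell(price=102, qty=7): fills=none; bids=[-] asks=[#3:7@102]
After op 7 [order #4] limit_sell(price=99, qty=5): fills=none; bids=[-] asks=[#4:5@99 #3:7@102]
After op 8 [order #100] limit_sell(price=100, qty=5): fills=none; bids=[-] asks=[#4:5@99 #100:5@100 #3:7@102]
After op 9 [order #101] limit_buy(price=105, qty=5): fills=#101x#4:5@99; bids=[-] asks=[#100:5@100 #3:7@102]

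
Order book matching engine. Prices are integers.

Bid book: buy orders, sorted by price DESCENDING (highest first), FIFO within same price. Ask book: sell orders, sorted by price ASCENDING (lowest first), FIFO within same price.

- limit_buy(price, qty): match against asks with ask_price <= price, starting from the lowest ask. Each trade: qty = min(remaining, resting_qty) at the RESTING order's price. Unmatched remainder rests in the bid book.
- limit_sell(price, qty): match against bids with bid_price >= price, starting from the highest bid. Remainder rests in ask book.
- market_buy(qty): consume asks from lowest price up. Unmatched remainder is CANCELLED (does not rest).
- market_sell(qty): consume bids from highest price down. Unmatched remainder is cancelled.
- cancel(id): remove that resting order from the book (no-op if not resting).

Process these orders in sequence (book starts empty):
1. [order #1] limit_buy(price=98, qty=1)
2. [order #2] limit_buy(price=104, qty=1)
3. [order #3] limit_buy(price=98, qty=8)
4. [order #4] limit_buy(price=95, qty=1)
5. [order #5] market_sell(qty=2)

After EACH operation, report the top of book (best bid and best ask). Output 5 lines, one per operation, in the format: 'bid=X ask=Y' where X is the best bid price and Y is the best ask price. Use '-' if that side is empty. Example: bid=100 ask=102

After op 1 [order #1] limit_buy(price=98, qty=1): fills=none; bids=[#1:1@98] asks=[-]
After op 2 [order #2] limit_buy(price=104, qty=1): fills=none; bids=[#2:1@104 #1:1@98] asks=[-]
After op 3 [order #3] limit_buy(price=98, qty=8): fills=none; bids=[#2:1@104 #1:1@98 #3:8@98] asks=[-]
After op 4 [order #4] limit_buy(price=95, qty=1): fills=none; bids=[#2:1@104 #1:1@98 #3:8@98 #4:1@95] asks=[-]
After op 5 [order #5] market_sell(qty=2): fills=#2x#5:1@104 #1x#5:1@98; bids=[#3:8@98 #4:1@95] asks=[-]

Answer: bid=98 ask=-
bid=104 ask=-
bid=104 ask=-
bid=104 ask=-
bid=98 ask=-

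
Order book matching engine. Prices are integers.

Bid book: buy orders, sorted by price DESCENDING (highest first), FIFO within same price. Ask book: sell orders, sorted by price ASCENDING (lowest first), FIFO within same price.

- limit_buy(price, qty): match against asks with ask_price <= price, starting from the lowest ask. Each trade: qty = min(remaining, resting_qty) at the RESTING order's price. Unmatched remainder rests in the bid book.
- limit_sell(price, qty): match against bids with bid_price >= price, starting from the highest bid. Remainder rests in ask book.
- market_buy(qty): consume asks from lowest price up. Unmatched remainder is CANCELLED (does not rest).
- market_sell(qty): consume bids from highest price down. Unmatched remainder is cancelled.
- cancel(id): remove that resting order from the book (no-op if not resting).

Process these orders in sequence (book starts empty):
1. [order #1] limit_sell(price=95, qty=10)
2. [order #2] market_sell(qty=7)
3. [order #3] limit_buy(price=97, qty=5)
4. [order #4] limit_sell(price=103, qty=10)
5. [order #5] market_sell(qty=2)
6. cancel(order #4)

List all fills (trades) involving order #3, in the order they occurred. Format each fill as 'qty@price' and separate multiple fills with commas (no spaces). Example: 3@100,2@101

After op 1 [order #1] limit_sell(price=95, qty=10): fills=none; bids=[-] asks=[#1:10@95]
After op 2 [order #2] market_sell(qty=7): fills=none; bids=[-] asks=[#1:10@95]
After op 3 [order #3] limit_buy(price=97, qty=5): fills=#3x#1:5@95; bids=[-] asks=[#1:5@95]
After op 4 [order #4] limit_sell(price=103, qty=10): fills=none; bids=[-] asks=[#1:5@95 #4:10@103]
After op 5 [order #5] market_sell(qty=2): fills=none; bids=[-] asks=[#1:5@95 #4:10@103]
After op 6 cancel(order #4): fills=none; bids=[-] asks=[#1:5@95]

Answer: 5@95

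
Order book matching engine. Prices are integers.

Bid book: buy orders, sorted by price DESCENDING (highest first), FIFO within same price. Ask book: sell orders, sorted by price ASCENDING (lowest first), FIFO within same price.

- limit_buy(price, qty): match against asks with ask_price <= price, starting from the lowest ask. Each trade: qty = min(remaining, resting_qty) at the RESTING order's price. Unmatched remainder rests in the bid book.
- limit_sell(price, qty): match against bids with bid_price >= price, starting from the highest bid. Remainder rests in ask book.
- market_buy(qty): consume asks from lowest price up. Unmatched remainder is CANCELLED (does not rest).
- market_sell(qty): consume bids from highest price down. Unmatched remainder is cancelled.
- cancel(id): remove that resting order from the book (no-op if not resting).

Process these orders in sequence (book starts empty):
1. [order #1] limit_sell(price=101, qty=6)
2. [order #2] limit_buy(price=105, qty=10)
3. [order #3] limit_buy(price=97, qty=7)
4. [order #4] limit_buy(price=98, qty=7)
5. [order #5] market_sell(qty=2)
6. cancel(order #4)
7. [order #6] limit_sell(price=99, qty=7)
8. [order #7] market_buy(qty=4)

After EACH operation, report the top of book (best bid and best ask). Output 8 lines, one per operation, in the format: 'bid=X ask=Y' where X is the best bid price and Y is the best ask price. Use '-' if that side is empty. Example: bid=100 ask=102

After op 1 [order #1] limit_sell(price=101, qty=6): fills=none; bids=[-] asks=[#1:6@101]
After op 2 [order #2] limit_buy(price=105, qty=10): fills=#2x#1:6@101; bids=[#2:4@105] asks=[-]
After op 3 [order #3] limit_buy(price=97, qty=7): fills=none; bids=[#2:4@105 #3:7@97] asks=[-]
After op 4 [order #4] limit_buy(price=98, qty=7): fills=none; bids=[#2:4@105 #4:7@98 #3:7@97] asks=[-]
After op 5 [order #5] market_sell(qty=2): fills=#2x#5:2@105; bids=[#2:2@105 #4:7@98 #3:7@97] asks=[-]
After op 6 cancel(order #4): fills=none; bids=[#2:2@105 #3:7@97] asks=[-]
After op 7 [order #6] limit_sell(price=99, qty=7): fills=#2x#6:2@105; bids=[#3:7@97] asks=[#6:5@99]
After op 8 [order #7] market_buy(qty=4): fills=#7x#6:4@99; bids=[#3:7@97] asks=[#6:1@99]

Answer: bid=- ask=101
bid=105 ask=-
bid=105 ask=-
bid=105 ask=-
bid=105 ask=-
bid=105 ask=-
bid=97 ask=99
bid=97 ask=99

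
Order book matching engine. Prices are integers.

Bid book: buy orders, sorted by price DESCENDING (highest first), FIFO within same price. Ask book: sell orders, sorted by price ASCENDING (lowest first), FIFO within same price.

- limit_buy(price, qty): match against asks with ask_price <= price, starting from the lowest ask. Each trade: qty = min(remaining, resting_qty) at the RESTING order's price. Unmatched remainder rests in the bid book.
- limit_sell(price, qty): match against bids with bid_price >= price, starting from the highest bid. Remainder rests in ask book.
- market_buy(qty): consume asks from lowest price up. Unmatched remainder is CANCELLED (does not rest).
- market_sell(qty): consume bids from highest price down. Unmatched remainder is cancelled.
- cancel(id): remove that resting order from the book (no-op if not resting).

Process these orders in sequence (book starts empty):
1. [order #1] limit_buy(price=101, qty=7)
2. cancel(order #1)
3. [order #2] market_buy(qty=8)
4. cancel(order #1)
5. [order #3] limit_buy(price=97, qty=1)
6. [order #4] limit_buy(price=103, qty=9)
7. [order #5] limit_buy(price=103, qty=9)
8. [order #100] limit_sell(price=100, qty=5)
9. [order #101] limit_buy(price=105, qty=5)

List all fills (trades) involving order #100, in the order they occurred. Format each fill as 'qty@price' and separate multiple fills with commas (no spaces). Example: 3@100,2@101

After op 1 [order #1] limit_buy(price=101, qty=7): fills=none; bids=[#1:7@101] asks=[-]
After op 2 cancel(order #1): fills=none; bids=[-] asks=[-]
After op 3 [order #2] market_buy(qty=8): fills=none; bids=[-] asks=[-]
After op 4 cancel(order #1): fills=none; bids=[-] asks=[-]
After op 5 [order #3] limit_buy(price=97, qty=1): fills=none; bids=[#3:1@97] asks=[-]
After op 6 [order #4] limit_buy(price=103, qty=9): fills=none; bids=[#4:9@103 #3:1@97] asks=[-]
After op 7 [order #5] limit_buy(price=103, qty=9): fills=none; bids=[#4:9@103 #5:9@103 #3:1@97] asks=[-]
After op 8 [order #100] limit_sell(price=100, qty=5): fills=#4x#100:5@103; bids=[#4:4@103 #5:9@103 #3:1@97] asks=[-]
After op 9 [order #101] limit_buy(price=105, qty=5): fills=none; bids=[#101:5@105 #4:4@103 #5:9@103 #3:1@97] asks=[-]

Answer: 5@103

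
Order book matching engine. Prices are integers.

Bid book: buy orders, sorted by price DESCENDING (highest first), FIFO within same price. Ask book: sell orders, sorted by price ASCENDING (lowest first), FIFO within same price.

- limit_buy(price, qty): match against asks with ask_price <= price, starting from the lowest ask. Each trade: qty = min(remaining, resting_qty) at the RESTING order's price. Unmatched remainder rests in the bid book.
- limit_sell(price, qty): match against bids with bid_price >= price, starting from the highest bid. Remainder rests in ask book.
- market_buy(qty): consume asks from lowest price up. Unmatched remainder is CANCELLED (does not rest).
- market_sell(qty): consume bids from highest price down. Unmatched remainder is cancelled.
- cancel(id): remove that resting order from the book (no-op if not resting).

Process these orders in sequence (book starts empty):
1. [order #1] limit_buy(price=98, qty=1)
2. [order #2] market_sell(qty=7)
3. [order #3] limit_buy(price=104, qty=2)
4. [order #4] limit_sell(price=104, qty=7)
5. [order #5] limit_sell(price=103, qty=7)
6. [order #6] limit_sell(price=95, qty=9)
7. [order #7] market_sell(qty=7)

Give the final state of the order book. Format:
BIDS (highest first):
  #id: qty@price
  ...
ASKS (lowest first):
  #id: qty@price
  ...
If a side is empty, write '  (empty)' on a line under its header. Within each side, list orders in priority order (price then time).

After op 1 [order #1] limit_buy(price=98, qty=1): fills=none; bids=[#1:1@98] asks=[-]
After op 2 [order #2] market_sell(qty=7): fills=#1x#2:1@98; bids=[-] asks=[-]
After op 3 [order #3] limit_buy(price=104, qty=2): fills=none; bids=[#3:2@104] asks=[-]
After op 4 [order #4] limit_sell(price=104, qty=7): fills=#3x#4:2@104; bids=[-] asks=[#4:5@104]
After op 5 [order #5] limit_sell(price=103, qty=7): fills=none; bids=[-] asks=[#5:7@103 #4:5@104]
After op 6 [order #6] limit_sell(price=95, qty=9): fills=none; bids=[-] asks=[#6:9@95 #5:7@103 #4:5@104]
After op 7 [order #7] market_sell(qty=7): fills=none; bids=[-] asks=[#6:9@95 #5:7@103 #4:5@104]

Answer: BIDS (highest first):
  (empty)
ASKS (lowest first):
  #6: 9@95
  #5: 7@103
  #4: 5@104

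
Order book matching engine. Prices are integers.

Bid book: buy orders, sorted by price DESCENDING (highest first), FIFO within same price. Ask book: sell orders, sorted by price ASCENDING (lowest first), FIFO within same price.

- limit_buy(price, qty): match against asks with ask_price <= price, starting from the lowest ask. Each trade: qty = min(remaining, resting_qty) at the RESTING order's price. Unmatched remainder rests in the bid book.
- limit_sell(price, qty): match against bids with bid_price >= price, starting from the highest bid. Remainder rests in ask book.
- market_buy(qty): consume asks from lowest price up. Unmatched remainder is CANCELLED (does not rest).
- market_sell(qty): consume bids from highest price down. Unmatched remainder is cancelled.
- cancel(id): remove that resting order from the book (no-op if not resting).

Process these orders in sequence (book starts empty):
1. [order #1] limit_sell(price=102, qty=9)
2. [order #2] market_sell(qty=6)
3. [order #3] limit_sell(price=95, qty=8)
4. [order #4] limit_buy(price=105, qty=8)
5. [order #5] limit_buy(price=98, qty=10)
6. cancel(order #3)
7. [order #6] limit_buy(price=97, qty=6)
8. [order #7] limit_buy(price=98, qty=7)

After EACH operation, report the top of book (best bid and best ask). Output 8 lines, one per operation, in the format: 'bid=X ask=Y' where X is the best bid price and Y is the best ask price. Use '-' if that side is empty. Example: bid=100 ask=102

After op 1 [order #1] limit_sell(price=102, qty=9): fills=none; bids=[-] asks=[#1:9@102]
After op 2 [order #2] market_sell(qty=6): fills=none; bids=[-] asks=[#1:9@102]
After op 3 [order #3] limit_sell(price=95, qty=8): fills=none; bids=[-] asks=[#3:8@95 #1:9@102]
After op 4 [order #4] limit_buy(price=105, qty=8): fills=#4x#3:8@95; bids=[-] asks=[#1:9@102]
After op 5 [order #5] limit_buy(price=98, qty=10): fills=none; bids=[#5:10@98] asks=[#1:9@102]
After op 6 cancel(order #3): fills=none; bids=[#5:10@98] asks=[#1:9@102]
After op 7 [order #6] limit_buy(price=97, qty=6): fills=none; bids=[#5:10@98 #6:6@97] asks=[#1:9@102]
After op 8 [order #7] limit_buy(price=98, qty=7): fills=none; bids=[#5:10@98 #7:7@98 #6:6@97] asks=[#1:9@102]

Answer: bid=- ask=102
bid=- ask=102
bid=- ask=95
bid=- ask=102
bid=98 ask=102
bid=98 ask=102
bid=98 ask=102
bid=98 ask=102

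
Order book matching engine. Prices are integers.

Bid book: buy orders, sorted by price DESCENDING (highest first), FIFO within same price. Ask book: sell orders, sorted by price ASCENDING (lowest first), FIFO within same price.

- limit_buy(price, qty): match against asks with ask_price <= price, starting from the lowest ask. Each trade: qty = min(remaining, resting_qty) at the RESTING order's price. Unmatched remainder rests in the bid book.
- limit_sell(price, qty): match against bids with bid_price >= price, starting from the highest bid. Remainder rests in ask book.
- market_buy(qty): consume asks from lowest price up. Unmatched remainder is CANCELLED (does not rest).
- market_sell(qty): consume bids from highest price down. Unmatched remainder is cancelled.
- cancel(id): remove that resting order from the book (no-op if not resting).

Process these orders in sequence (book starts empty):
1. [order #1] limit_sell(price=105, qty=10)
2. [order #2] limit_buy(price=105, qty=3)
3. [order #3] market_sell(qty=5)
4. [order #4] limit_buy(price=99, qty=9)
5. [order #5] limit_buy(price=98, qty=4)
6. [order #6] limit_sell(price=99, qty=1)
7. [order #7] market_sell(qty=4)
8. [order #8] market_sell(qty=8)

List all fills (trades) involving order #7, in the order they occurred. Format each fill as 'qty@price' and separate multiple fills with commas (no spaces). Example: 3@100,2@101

After op 1 [order #1] limit_sell(price=105, qty=10): fills=none; bids=[-] asks=[#1:10@105]
After op 2 [order #2] limit_buy(price=105, qty=3): fills=#2x#1:3@105; bids=[-] asks=[#1:7@105]
After op 3 [order #3] market_sell(qty=5): fills=none; bids=[-] asks=[#1:7@105]
After op 4 [order #4] limit_buy(price=99, qty=9): fills=none; bids=[#4:9@99] asks=[#1:7@105]
After op 5 [order #5] limit_buy(price=98, qty=4): fills=none; bids=[#4:9@99 #5:4@98] asks=[#1:7@105]
After op 6 [order #6] limit_sell(price=99, qty=1): fills=#4x#6:1@99; bids=[#4:8@99 #5:4@98] asks=[#1:7@105]
After op 7 [order #7] market_sell(qty=4): fills=#4x#7:4@99; bids=[#4:4@99 #5:4@98] asks=[#1:7@105]
After op 8 [order #8] market_sell(qty=8): fills=#4x#8:4@99 #5x#8:4@98; bids=[-] asks=[#1:7@105]

Answer: 4@99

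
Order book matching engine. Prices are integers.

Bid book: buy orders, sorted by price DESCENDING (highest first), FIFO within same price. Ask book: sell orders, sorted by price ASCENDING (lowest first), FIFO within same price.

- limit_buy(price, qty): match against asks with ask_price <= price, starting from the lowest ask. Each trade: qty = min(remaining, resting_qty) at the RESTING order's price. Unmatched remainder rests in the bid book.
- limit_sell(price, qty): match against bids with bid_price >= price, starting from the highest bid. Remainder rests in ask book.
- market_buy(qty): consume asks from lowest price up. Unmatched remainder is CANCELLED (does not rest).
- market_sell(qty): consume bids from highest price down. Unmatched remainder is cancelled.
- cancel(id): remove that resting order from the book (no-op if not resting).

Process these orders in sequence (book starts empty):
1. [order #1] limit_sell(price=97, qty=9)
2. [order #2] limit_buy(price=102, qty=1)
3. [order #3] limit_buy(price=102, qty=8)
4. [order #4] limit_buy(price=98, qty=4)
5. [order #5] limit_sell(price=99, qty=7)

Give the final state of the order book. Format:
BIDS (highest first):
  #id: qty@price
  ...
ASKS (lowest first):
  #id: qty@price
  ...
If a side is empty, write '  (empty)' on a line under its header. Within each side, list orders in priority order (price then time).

After op 1 [order #1] limit_sell(price=97, qty=9): fills=none; bids=[-] asks=[#1:9@97]
After op 2 [order #2] limit_buy(price=102, qty=1): fills=#2x#1:1@97; bids=[-] asks=[#1:8@97]
After op 3 [order #3] limit_buy(price=102, qty=8): fills=#3x#1:8@97; bids=[-] asks=[-]
After op 4 [order #4] limit_buy(price=98, qty=4): fills=none; bids=[#4:4@98] asks=[-]
After op 5 [order #5] limit_sell(price=99, qty=7): fills=none; bids=[#4:4@98] asks=[#5:7@99]

Answer: BIDS (highest first):
  #4: 4@98
ASKS (lowest first):
  #5: 7@99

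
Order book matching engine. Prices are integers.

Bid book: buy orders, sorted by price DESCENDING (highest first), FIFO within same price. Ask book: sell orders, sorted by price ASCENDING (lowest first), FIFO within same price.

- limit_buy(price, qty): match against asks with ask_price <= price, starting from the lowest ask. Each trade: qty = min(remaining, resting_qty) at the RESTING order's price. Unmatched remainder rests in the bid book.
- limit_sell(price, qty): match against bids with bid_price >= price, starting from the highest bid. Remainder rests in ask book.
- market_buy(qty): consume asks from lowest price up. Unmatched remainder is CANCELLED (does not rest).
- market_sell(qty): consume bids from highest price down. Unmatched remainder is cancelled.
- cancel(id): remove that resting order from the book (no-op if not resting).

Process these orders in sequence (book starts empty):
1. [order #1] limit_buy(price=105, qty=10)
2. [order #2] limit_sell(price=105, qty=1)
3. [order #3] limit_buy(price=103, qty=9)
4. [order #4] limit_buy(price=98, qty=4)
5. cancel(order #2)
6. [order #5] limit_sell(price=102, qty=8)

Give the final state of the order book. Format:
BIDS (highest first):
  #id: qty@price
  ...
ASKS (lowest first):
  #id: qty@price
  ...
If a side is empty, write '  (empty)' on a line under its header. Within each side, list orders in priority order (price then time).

Answer: BIDS (highest first):
  #1: 1@105
  #3: 9@103
  #4: 4@98
ASKS (lowest first):
  (empty)

Derivation:
After op 1 [order #1] limit_buy(price=105, qty=10): fills=none; bids=[#1:10@105] asks=[-]
After op 2 [order #2] limit_sell(price=105, qty=1): fills=#1x#2:1@105; bids=[#1:9@105] asks=[-]
After op 3 [order #3] limit_buy(price=103, qty=9): fills=none; bids=[#1:9@105 #3:9@103] asks=[-]
After op 4 [order #4] limit_buy(price=98, qty=4): fills=none; bids=[#1:9@105 #3:9@103 #4:4@98] asks=[-]
After op 5 cancel(order #2): fills=none; bids=[#1:9@105 #3:9@103 #4:4@98] asks=[-]
After op 6 [order #5] limit_sell(price=102, qty=8): fills=#1x#5:8@105; bids=[#1:1@105 #3:9@103 #4:4@98] asks=[-]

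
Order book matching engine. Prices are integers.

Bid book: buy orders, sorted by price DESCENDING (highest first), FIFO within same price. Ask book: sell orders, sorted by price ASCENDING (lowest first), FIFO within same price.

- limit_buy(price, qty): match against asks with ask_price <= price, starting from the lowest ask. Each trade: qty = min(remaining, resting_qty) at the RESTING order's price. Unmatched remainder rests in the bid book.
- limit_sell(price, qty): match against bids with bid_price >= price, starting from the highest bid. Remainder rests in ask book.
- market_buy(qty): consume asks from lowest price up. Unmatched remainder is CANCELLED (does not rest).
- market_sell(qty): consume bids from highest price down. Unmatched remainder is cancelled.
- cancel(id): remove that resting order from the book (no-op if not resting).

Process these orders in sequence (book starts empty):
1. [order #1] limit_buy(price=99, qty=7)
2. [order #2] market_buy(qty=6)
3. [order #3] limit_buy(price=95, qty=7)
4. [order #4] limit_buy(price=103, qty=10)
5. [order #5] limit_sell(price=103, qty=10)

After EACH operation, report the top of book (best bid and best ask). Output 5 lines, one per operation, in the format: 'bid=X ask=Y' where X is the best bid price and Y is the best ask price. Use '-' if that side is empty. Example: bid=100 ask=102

After op 1 [order #1] limit_buy(price=99, qty=7): fills=none; bids=[#1:7@99] asks=[-]
After op 2 [order #2] market_buy(qty=6): fills=none; bids=[#1:7@99] asks=[-]
After op 3 [order #3] limit_buy(price=95, qty=7): fills=none; bids=[#1:7@99 #3:7@95] asks=[-]
After op 4 [order #4] limit_buy(price=103, qty=10): fills=none; bids=[#4:10@103 #1:7@99 #3:7@95] asks=[-]
After op 5 [order #5] limit_sell(price=103, qty=10): fills=#4x#5:10@103; bids=[#1:7@99 #3:7@95] asks=[-]

Answer: bid=99 ask=-
bid=99 ask=-
bid=99 ask=-
bid=103 ask=-
bid=99 ask=-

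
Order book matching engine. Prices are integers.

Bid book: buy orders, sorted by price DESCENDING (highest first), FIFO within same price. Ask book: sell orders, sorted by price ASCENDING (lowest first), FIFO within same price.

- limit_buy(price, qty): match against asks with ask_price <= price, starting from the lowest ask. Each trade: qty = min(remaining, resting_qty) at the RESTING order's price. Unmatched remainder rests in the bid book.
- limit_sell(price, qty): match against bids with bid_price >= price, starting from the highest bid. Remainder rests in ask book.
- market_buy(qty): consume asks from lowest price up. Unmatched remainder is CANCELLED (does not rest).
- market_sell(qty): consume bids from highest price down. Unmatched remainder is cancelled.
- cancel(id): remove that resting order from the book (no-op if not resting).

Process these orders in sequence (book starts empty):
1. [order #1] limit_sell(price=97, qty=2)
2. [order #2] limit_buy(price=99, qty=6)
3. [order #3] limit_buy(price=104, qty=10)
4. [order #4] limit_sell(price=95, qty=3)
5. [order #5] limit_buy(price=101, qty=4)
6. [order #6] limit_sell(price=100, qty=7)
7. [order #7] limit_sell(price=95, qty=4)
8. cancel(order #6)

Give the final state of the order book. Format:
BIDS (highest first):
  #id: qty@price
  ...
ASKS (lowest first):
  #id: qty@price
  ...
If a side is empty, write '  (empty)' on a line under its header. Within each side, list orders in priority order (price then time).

After op 1 [order #1] limit_sell(price=97, qty=2): fills=none; bids=[-] asks=[#1:2@97]
After op 2 [order #2] limit_buy(price=99, qty=6): fills=#2x#1:2@97; bids=[#2:4@99] asks=[-]
After op 3 [order #3] limit_buy(price=104, qty=10): fills=none; bids=[#3:10@104 #2:4@99] asks=[-]
After op 4 [order #4] limit_sell(price=95, qty=3): fills=#3x#4:3@104; bids=[#3:7@104 #2:4@99] asks=[-]
After op 5 [order #5] limit_buy(price=101, qty=4): fills=none; bids=[#3:7@104 #5:4@101 #2:4@99] asks=[-]
After op 6 [order #6] limit_sell(price=100, qty=7): fills=#3x#6:7@104; bids=[#5:4@101 #2:4@99] asks=[-]
After op 7 [order #7] limit_sell(price=95, qty=4): fills=#5x#7:4@101; bids=[#2:4@99] asks=[-]
After op 8 cancel(order #6): fills=none; bids=[#2:4@99] asks=[-]

Answer: BIDS (highest first):
  #2: 4@99
ASKS (lowest first):
  (empty)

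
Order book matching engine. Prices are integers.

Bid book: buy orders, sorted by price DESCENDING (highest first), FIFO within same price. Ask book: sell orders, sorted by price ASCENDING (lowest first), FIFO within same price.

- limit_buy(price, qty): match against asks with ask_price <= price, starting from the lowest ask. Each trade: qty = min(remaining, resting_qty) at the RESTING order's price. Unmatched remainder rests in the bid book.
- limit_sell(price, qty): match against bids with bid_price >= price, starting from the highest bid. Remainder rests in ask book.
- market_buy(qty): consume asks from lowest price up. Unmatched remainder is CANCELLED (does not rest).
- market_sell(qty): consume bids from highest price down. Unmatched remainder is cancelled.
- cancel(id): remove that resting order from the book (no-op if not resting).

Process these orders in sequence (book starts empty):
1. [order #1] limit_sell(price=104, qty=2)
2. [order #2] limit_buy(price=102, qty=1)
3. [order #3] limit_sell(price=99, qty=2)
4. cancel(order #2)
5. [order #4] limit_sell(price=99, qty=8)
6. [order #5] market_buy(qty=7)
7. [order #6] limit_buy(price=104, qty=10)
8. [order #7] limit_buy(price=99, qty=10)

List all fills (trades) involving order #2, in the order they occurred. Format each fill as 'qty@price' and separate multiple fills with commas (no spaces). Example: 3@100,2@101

Answer: 1@102

Derivation:
After op 1 [order #1] limit_sell(price=104, qty=2): fills=none; bids=[-] asks=[#1:2@104]
After op 2 [order #2] limit_buy(price=102, qty=1): fills=none; bids=[#2:1@102] asks=[#1:2@104]
After op 3 [order #3] limit_sell(price=99, qty=2): fills=#2x#3:1@102; bids=[-] asks=[#3:1@99 #1:2@104]
After op 4 cancel(order #2): fills=none; bids=[-] asks=[#3:1@99 #1:2@104]
After op 5 [order #4] limit_sell(price=99, qty=8): fills=none; bids=[-] asks=[#3:1@99 #4:8@99 #1:2@104]
After op 6 [order #5] market_buy(qty=7): fills=#5x#3:1@99 #5x#4:6@99; bids=[-] asks=[#4:2@99 #1:2@104]
After op 7 [order #6] limit_buy(price=104, qty=10): fills=#6x#4:2@99 #6x#1:2@104; bids=[#6:6@104] asks=[-]
After op 8 [order #7] limit_buy(price=99, qty=10): fills=none; bids=[#6:6@104 #7:10@99] asks=[-]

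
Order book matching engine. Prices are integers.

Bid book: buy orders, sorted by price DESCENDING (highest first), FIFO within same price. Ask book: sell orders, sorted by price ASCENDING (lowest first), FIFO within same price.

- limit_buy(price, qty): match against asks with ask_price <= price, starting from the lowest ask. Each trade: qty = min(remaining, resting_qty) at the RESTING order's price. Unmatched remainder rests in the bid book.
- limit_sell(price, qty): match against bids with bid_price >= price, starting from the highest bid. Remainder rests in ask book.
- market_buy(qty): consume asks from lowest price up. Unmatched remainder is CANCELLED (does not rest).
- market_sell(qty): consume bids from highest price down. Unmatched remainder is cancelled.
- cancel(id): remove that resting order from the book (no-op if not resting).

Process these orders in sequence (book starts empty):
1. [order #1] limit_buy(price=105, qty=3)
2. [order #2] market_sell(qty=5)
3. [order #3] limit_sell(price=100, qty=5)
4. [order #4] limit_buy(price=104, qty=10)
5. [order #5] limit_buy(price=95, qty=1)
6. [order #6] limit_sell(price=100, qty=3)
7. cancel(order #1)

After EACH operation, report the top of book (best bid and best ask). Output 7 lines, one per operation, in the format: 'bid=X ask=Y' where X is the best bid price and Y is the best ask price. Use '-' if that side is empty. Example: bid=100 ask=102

After op 1 [order #1] limit_buy(price=105, qty=3): fills=none; bids=[#1:3@105] asks=[-]
After op 2 [order #2] market_sell(qty=5): fills=#1x#2:3@105; bids=[-] asks=[-]
After op 3 [order #3] limit_sell(price=100, qty=5): fills=none; bids=[-] asks=[#3:5@100]
After op 4 [order #4] limit_buy(price=104, qty=10): fills=#4x#3:5@100; bids=[#4:5@104] asks=[-]
After op 5 [order #5] limit_buy(price=95, qty=1): fills=none; bids=[#4:5@104 #5:1@95] asks=[-]
After op 6 [order #6] limit_sell(price=100, qty=3): fills=#4x#6:3@104; bids=[#4:2@104 #5:1@95] asks=[-]
After op 7 cancel(order #1): fills=none; bids=[#4:2@104 #5:1@95] asks=[-]

Answer: bid=105 ask=-
bid=- ask=-
bid=- ask=100
bid=104 ask=-
bid=104 ask=-
bid=104 ask=-
bid=104 ask=-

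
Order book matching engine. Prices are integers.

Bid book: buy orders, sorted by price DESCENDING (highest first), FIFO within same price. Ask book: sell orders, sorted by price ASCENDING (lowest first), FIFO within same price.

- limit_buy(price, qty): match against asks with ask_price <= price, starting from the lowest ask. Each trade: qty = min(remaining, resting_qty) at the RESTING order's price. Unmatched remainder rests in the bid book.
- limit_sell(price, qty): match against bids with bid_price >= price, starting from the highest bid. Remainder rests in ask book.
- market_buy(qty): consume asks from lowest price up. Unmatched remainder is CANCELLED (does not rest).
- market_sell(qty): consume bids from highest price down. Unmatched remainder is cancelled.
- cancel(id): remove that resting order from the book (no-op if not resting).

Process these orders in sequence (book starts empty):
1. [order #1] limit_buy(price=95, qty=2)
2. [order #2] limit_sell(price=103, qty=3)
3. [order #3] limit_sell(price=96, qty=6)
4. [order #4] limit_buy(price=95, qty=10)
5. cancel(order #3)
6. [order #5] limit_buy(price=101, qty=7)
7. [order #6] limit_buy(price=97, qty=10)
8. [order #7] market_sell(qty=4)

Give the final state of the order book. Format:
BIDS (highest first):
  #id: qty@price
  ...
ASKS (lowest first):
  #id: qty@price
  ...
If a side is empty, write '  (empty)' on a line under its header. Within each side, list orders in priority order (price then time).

After op 1 [order #1] limit_buy(price=95, qty=2): fills=none; bids=[#1:2@95] asks=[-]
After op 2 [order #2] limit_sell(price=103, qty=3): fills=none; bids=[#1:2@95] asks=[#2:3@103]
After op 3 [order #3] limit_sell(price=96, qty=6): fills=none; bids=[#1:2@95] asks=[#3:6@96 #2:3@103]
After op 4 [order #4] limit_buy(price=95, qty=10): fills=none; bids=[#1:2@95 #4:10@95] asks=[#3:6@96 #2:3@103]
After op 5 cancel(order #3): fills=none; bids=[#1:2@95 #4:10@95] asks=[#2:3@103]
After op 6 [order #5] limit_buy(price=101, qty=7): fills=none; bids=[#5:7@101 #1:2@95 #4:10@95] asks=[#2:3@103]
After op 7 [order #6] limit_buy(price=97, qty=10): fills=none; bids=[#5:7@101 #6:10@97 #1:2@95 #4:10@95] asks=[#2:3@103]
After op 8 [order #7] market_sell(qty=4): fills=#5x#7:4@101; bids=[#5:3@101 #6:10@97 #1:2@95 #4:10@95] asks=[#2:3@103]

Answer: BIDS (highest first):
  #5: 3@101
  #6: 10@97
  #1: 2@95
  #4: 10@95
ASKS (lowest first):
  #2: 3@103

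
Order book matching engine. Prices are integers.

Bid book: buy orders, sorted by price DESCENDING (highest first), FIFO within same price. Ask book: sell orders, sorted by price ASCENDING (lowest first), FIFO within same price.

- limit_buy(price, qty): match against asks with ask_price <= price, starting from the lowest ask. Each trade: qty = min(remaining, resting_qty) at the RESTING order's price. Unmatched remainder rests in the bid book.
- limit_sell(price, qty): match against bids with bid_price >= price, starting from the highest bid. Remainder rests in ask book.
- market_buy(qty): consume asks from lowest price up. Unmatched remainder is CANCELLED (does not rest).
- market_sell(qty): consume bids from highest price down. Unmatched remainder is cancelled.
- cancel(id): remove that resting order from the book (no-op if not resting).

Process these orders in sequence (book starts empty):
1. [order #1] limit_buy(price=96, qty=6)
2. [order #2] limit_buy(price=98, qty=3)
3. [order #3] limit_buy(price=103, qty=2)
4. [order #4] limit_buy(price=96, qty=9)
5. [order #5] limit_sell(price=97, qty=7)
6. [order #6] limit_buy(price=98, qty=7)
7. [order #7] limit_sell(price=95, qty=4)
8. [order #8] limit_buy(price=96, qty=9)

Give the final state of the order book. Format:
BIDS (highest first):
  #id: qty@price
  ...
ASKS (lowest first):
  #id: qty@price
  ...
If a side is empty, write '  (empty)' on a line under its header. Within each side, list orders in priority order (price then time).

Answer: BIDS (highest first):
  #6: 1@98
  #1: 6@96
  #4: 9@96
  #8: 9@96
ASKS (lowest first):
  (empty)

Derivation:
After op 1 [order #1] limit_buy(price=96, qty=6): fills=none; bids=[#1:6@96] asks=[-]
After op 2 [order #2] limit_buy(price=98, qty=3): fills=none; bids=[#2:3@98 #1:6@96] asks=[-]
After op 3 [order #3] limit_buy(price=103, qty=2): fills=none; bids=[#3:2@103 #2:3@98 #1:6@96] asks=[-]
After op 4 [order #4] limit_buy(price=96, qty=9): fills=none; bids=[#3:2@103 #2:3@98 #1:6@96 #4:9@96] asks=[-]
After op 5 [order #5] limit_sell(price=97, qty=7): fills=#3x#5:2@103 #2x#5:3@98; bids=[#1:6@96 #4:9@96] asks=[#5:2@97]
After op 6 [order #6] limit_buy(price=98, qty=7): fills=#6x#5:2@97; bids=[#6:5@98 #1:6@96 #4:9@96] asks=[-]
After op 7 [order #7] limit_sell(price=95, qty=4): fills=#6x#7:4@98; bids=[#6:1@98 #1:6@96 #4:9@96] asks=[-]
After op 8 [order #8] limit_buy(price=96, qty=9): fills=none; bids=[#6:1@98 #1:6@96 #4:9@96 #8:9@96] asks=[-]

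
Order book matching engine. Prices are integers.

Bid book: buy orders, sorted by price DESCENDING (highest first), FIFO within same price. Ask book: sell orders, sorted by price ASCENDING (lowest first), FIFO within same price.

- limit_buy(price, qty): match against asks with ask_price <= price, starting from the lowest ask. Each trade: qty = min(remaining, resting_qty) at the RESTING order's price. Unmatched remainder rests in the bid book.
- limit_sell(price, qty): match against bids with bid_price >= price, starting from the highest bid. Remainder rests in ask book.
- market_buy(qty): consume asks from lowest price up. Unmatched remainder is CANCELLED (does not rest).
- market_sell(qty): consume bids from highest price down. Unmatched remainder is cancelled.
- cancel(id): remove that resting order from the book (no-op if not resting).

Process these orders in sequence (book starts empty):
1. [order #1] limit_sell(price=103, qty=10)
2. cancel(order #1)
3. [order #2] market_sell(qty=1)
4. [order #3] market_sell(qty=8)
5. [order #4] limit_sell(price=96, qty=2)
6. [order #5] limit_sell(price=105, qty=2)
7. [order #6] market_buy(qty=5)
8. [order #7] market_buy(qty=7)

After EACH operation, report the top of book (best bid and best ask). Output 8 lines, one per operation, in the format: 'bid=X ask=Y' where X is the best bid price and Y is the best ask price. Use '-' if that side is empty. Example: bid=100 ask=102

Answer: bid=- ask=103
bid=- ask=-
bid=- ask=-
bid=- ask=-
bid=- ask=96
bid=- ask=96
bid=- ask=-
bid=- ask=-

Derivation:
After op 1 [order #1] limit_sell(price=103, qty=10): fills=none; bids=[-] asks=[#1:10@103]
After op 2 cancel(order #1): fills=none; bids=[-] asks=[-]
After op 3 [order #2] market_sell(qty=1): fills=none; bids=[-] asks=[-]
After op 4 [order #3] market_sell(qty=8): fills=none; bids=[-] asks=[-]
After op 5 [order #4] limit_sell(price=96, qty=2): fills=none; bids=[-] asks=[#4:2@96]
After op 6 [order #5] limit_sell(price=105, qty=2): fills=none; bids=[-] asks=[#4:2@96 #5:2@105]
After op 7 [order #6] market_buy(qty=5): fills=#6x#4:2@96 #6x#5:2@105; bids=[-] asks=[-]
After op 8 [order #7] market_buy(qty=7): fills=none; bids=[-] asks=[-]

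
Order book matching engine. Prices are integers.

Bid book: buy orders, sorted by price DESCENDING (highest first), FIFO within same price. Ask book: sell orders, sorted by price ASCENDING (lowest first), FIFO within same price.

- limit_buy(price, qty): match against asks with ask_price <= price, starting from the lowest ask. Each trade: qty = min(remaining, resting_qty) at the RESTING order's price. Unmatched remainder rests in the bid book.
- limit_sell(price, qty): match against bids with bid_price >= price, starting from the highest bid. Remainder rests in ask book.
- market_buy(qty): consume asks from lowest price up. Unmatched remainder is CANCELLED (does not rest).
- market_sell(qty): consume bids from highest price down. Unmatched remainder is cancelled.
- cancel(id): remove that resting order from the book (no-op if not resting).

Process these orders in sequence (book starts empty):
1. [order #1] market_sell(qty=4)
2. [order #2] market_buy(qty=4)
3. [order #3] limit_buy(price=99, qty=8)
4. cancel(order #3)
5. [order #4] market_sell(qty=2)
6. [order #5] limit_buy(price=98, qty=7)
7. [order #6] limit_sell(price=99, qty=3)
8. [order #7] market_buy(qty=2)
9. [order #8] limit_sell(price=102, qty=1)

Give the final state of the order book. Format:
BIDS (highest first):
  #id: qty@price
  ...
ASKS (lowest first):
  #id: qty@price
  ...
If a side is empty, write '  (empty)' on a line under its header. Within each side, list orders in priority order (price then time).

Answer: BIDS (highest first):
  #5: 7@98
ASKS (lowest first):
  #6: 1@99
  #8: 1@102

Derivation:
After op 1 [order #1] market_sell(qty=4): fills=none; bids=[-] asks=[-]
After op 2 [order #2] market_buy(qty=4): fills=none; bids=[-] asks=[-]
After op 3 [order #3] limit_buy(price=99, qty=8): fills=none; bids=[#3:8@99] asks=[-]
After op 4 cancel(order #3): fills=none; bids=[-] asks=[-]
After op 5 [order #4] market_sell(qty=2): fills=none; bids=[-] asks=[-]
After op 6 [order #5] limit_buy(price=98, qty=7): fills=none; bids=[#5:7@98] asks=[-]
After op 7 [order #6] limit_sell(price=99, qty=3): fills=none; bids=[#5:7@98] asks=[#6:3@99]
After op 8 [order #7] market_buy(qty=2): fills=#7x#6:2@99; bids=[#5:7@98] asks=[#6:1@99]
After op 9 [order #8] limit_sell(price=102, qty=1): fills=none; bids=[#5:7@98] asks=[#6:1@99 #8:1@102]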